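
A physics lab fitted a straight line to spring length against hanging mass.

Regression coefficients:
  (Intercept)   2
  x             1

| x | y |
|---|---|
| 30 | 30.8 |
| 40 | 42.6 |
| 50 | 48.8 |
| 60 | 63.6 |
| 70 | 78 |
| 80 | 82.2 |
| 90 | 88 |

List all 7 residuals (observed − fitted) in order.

x=30: ŷ = 2 + 30 = 32; e = 30.8 − 32 = -1.2
x=40: ŷ = 2 + 40 = 42; e = 42.6 − 42 = 0.6
x=50: ŷ = 2 + 50 = 52; e = 48.8 − 52 = -3.2
x=60: ŷ = 2 + 60 = 62; e = 63.6 − 62 = 1.6
x=70: ŷ = 2 + 70 = 72; e = 78 − 72 = 6
x=80: ŷ = 2 + 80 = 82; e = 82.2 − 82 = 0.2
x=90: ŷ = 2 + 90 = 92; e = 88 − 92 = -4

-1.2, 0.6, -3.2, 1.6, 6, 0.2, -4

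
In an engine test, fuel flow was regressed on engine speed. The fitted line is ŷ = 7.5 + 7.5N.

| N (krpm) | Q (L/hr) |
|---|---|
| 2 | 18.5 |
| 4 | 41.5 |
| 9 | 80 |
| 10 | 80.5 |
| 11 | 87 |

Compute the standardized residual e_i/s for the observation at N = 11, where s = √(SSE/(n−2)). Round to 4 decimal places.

N=2: ŷ = 7.5 + 7.5·2 = 22.5; e = 18.5 − 22.5 = -4
N=4: ŷ = 7.5 + 7.5·4 = 37.5; e = 41.5 − 37.5 = 4
N=9: ŷ = 7.5 + 7.5·9 = 75; e = 80 − 75 = 5
N=10: ŷ = 7.5 + 7.5·10 = 82.5; e = 80.5 − 82.5 = -2
N=11: ŷ = 7.5 + 7.5·11 = 90; e = 87 − 90 = -3
SSE = 16 + 16 + 25 + 4 + 9 = 70
s = √(70/3) = 4.83046
e/s = -3 / 4.83046 = -0.6211

-0.6211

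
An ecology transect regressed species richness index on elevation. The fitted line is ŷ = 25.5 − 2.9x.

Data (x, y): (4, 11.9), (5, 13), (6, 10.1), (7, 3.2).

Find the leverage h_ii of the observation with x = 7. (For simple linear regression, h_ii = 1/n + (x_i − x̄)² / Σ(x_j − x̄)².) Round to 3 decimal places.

x̄ = (4 + 5 + 6 + 7)/4 = 5.5
Σ(x − x̄)² = 2.25 + 0.25 + 0.25 + 2.25 = 5
h = 1/4 + (1.5)²/5 = 0.25 + 0.45 = 0.700

h = 0.700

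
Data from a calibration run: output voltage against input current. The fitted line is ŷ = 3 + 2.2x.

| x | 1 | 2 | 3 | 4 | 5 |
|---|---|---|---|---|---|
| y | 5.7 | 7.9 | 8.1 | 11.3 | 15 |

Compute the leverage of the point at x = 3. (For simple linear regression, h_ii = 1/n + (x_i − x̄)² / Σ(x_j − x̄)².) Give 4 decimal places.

h = 0.2000

x̄ = (1 + 2 + 3 + 4 + 5)/5 = 3
Σ(x − x̄)² = 4 + 1 + 0 + 1 + 4 = 10
h = 1/5 + (0)²/10 = 0.2 + 0 = 0.2000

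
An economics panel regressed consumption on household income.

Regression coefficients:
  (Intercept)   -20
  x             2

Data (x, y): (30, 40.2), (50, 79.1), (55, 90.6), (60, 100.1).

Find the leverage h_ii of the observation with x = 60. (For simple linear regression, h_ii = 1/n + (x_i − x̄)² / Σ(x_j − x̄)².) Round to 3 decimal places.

x̄ = (30 + 50 + 55 + 60)/4 = 48.75
Σ(x − x̄)² = 351.562 + 1.5625 + 39.0625 + 126.562 = 518.75
h = 1/4 + (11.25)²/518.75 = 0.25 + 0.243976 = 0.494

h = 0.494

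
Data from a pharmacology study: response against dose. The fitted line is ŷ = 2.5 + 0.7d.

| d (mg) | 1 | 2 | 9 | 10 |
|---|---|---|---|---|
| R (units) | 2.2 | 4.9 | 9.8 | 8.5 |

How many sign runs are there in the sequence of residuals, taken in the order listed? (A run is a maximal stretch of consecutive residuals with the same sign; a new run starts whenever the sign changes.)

d=1: ŷ = 2.5 + 0.7·1 = 3.2; e = 2.2 − 3.2 = -1
d=2: ŷ = 2.5 + 0.7·2 = 3.9; e = 4.9 − 3.9 = 1
d=9: ŷ = 2.5 + 0.7·9 = 8.8; e = 9.8 − 8.8 = 1
d=10: ŷ = 2.5 + 0.7·10 = 9.5; e = 8.5 − 9.5 = -1
Signs: − + + −
Runs: −×1, +×2, −×1 → 3

3 runs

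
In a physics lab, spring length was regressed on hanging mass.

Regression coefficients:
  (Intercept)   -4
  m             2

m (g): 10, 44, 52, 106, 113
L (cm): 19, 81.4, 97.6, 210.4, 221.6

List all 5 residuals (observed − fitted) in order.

3, -2.6, -2.4, 2.4, -0.4

m=10: ŷ = -4 + 2·10 = 16; r = 19 − 16 = 3
m=44: ŷ = -4 + 2·44 = 84; r = 81.4 − 84 = -2.6
m=52: ŷ = -4 + 2·52 = 100; r = 97.6 − 100 = -2.4
m=106: ŷ = -4 + 2·106 = 208; r = 210.4 − 208 = 2.4
m=113: ŷ = -4 + 2·113 = 222; r = 221.6 − 222 = -0.4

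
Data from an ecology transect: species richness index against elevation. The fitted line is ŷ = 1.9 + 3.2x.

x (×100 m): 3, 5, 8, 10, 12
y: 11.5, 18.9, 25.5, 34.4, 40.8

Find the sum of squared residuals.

x=3: ŷ = 1.9 + 3.2·3 = 11.5; r = 11.5 − 11.5 = 0
x=5: ŷ = 1.9 + 3.2·5 = 17.9; r = 18.9 − 17.9 = 1
x=8: ŷ = 1.9 + 3.2·8 = 27.5; r = 25.5 − 27.5 = -2
x=10: ŷ = 1.9 + 3.2·10 = 33.9; r = 34.4 − 33.9 = 0.5
x=12: ŷ = 1.9 + 3.2·12 = 40.3; r = 40.8 − 40.3 = 0.5
SSE = 0 + 1 + 4 + 0.25 + 0.25 = 5.5

SSE = 5.5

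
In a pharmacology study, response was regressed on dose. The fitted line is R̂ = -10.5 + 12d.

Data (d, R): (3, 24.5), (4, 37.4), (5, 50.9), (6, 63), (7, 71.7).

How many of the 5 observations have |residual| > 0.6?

d=3: R̂ = -10.5 + 12·3 = 25.5; e = 24.5 − 25.5 = -1
d=4: R̂ = -10.5 + 12·4 = 37.5; e = 37.4 − 37.5 = -0.1
d=5: R̂ = -10.5 + 12·5 = 49.5; e = 50.9 − 49.5 = 1.4
d=6: R̂ = -10.5 + 12·6 = 61.5; e = 63 − 61.5 = 1.5
d=7: R̂ = -10.5 + 12·7 = 73.5; e = 71.7 − 73.5 = -1.8
|e| > 0.6: d=3 (|e|=1), d=5 (|e|=1.4), d=6 (|e|=1.5), d=7 (|e|=1.8) → 4

4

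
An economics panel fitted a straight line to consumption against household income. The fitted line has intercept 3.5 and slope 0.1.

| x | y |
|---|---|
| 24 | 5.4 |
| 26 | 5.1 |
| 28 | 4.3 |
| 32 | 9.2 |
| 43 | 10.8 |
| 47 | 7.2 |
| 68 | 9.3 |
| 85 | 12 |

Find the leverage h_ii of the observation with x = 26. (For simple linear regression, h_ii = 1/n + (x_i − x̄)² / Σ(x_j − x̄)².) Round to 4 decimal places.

h = 0.2219

x̄ = (24 + 26 + 28 + 32 + 43 + 47 + 68 + 85)/8 = 44.125
Σ(x − x̄)² = 405.016 + 328.516 + 260.016 + 147.016 + 1.26562 + 8.26562 + 570.016 + 1670.77 = 3390.88
h = 1/8 + (-18.125)²/3390.88 = 0.125 + 0.0968823 = 0.2219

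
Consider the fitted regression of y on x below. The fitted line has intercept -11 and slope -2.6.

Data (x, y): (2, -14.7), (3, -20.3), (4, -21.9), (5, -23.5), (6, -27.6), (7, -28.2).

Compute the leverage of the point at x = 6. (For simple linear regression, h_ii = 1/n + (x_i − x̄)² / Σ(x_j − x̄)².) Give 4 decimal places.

x̄ = (2 + 3 + 4 + 5 + 6 + 7)/6 = 4.5
Σ(x − x̄)² = 6.25 + 2.25 + 0.25 + 0.25 + 2.25 + 6.25 = 17.5
h = 1/6 + (1.5)²/17.5 = 0.166667 + 0.128571 = 0.2952

h = 0.2952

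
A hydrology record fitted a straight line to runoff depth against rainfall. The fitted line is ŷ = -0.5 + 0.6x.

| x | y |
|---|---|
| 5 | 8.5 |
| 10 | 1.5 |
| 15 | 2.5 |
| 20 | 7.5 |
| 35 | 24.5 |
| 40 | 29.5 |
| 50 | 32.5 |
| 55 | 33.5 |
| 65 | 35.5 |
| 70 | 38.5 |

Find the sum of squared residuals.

SSE = 184

x=5: ŷ = -0.5 + 0.6·5 = 2.5; r = 8.5 − 2.5 = 6
x=10: ŷ = -0.5 + 0.6·10 = 5.5; r = 1.5 − 5.5 = -4
x=15: ŷ = -0.5 + 0.6·15 = 8.5; r = 2.5 − 8.5 = -6
x=20: ŷ = -0.5 + 0.6·20 = 11.5; r = 7.5 − 11.5 = -4
x=35: ŷ = -0.5 + 0.6·35 = 20.5; r = 24.5 − 20.5 = 4
x=40: ŷ = -0.5 + 0.6·40 = 23.5; r = 29.5 − 23.5 = 6
x=50: ŷ = -0.5 + 0.6·50 = 29.5; r = 32.5 − 29.5 = 3
x=55: ŷ = -0.5 + 0.6·55 = 32.5; r = 33.5 − 32.5 = 1
x=65: ŷ = -0.5 + 0.6·65 = 38.5; r = 35.5 − 38.5 = -3
x=70: ŷ = -0.5 + 0.6·70 = 41.5; r = 38.5 − 41.5 = -3
SSE = 36 + 16 + 36 + 16 + 16 + 36 + 9 + 1 + 9 + 9 = 184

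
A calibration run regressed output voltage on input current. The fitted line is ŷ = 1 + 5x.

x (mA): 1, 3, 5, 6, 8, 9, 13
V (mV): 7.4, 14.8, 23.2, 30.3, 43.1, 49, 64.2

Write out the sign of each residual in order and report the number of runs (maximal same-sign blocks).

x=1: ŷ = 1 + 5·1 = 6; r = 7.4 − 6 = 1.4
x=3: ŷ = 1 + 5·3 = 16; r = 14.8 − 16 = -1.2
x=5: ŷ = 1 + 5·5 = 26; r = 23.2 − 26 = -2.8
x=6: ŷ = 1 + 5·6 = 31; r = 30.3 − 31 = -0.7
x=8: ŷ = 1 + 5·8 = 41; r = 43.1 − 41 = 2.1
x=9: ŷ = 1 + 5·9 = 46; r = 49 − 46 = 3
x=13: ŷ = 1 + 5·13 = 66; r = 64.2 − 66 = -1.8
Signs: + − − − + + −
Runs: +×1, −×3, +×2, −×1 → 4

4 runs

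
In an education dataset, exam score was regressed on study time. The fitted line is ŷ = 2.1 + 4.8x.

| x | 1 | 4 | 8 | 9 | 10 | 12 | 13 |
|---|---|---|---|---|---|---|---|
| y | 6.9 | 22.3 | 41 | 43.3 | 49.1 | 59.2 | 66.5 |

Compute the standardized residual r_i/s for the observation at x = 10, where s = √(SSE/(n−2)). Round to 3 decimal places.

x=1: ŷ = 2.1 + 4.8·1 = 6.9; r = 6.9 − 6.9 = 0
x=4: ŷ = 2.1 + 4.8·4 = 21.3; r = 22.3 − 21.3 = 1
x=8: ŷ = 2.1 + 4.8·8 = 40.5; r = 41 − 40.5 = 0.5
x=9: ŷ = 2.1 + 4.8·9 = 45.3; r = 43.3 − 45.3 = -2
x=10: ŷ = 2.1 + 4.8·10 = 50.1; r = 49.1 − 50.1 = -1
x=12: ŷ = 2.1 + 4.8·12 = 59.7; r = 59.2 − 59.7 = -0.5
x=13: ŷ = 2.1 + 4.8·13 = 64.5; r = 66.5 − 64.5 = 2
SSE = 0 + 1 + 0.25 + 4 + 1 + 0.25 + 4 = 10.5
s = √(10.5/5) = 1.44914
r/s = -1 / 1.44914 = -0.690

-0.690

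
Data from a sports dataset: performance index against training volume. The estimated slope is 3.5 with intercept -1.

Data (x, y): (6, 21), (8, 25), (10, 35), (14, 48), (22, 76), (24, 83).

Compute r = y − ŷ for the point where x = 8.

ŷ = -1 + 3.5·8 = 27
r = 25 − 27 = -2

r = -2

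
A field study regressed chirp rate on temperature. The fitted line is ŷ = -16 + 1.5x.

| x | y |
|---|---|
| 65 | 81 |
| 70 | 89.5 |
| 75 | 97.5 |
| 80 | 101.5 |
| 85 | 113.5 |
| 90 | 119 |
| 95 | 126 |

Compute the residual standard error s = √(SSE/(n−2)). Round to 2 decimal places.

s = 1.55

x=65: ŷ = -16 + 1.5·65 = 81.5; e = 81 − 81.5 = -0.5
x=70: ŷ = -16 + 1.5·70 = 89; e = 89.5 − 89 = 0.5
x=75: ŷ = -16 + 1.5·75 = 96.5; e = 97.5 − 96.5 = 1
x=80: ŷ = -16 + 1.5·80 = 104; e = 101.5 − 104 = -2.5
x=85: ŷ = -16 + 1.5·85 = 111.5; e = 113.5 − 111.5 = 2
x=90: ŷ = -16 + 1.5·90 = 119; e = 119 − 119 = 0
x=95: ŷ = -16 + 1.5·95 = 126.5; e = 126 − 126.5 = -0.5
SSE = 0.25 + 0.25 + 1 + 6.25 + 4 + 0 + 0.25 = 12
s = √(12/5) = √2.4 ≈ 1.55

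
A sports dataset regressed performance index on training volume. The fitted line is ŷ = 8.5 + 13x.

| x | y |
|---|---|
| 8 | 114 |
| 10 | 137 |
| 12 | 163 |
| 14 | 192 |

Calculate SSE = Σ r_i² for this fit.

x=8: ŷ = 8.5 + 13·8 = 112.5; r = 114 − 112.5 = 1.5
x=10: ŷ = 8.5 + 13·10 = 138.5; r = 137 − 138.5 = -1.5
x=12: ŷ = 8.5 + 13·12 = 164.5; r = 163 − 164.5 = -1.5
x=14: ŷ = 8.5 + 13·14 = 190.5; r = 192 − 190.5 = 1.5
SSE = 2.25 + 2.25 + 2.25 + 2.25 = 9

SSE = 9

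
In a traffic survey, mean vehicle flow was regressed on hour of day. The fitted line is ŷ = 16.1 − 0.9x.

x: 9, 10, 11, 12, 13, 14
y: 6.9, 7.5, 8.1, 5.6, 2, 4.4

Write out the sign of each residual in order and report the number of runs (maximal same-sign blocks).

4 runs

x=9: ŷ = 16.1 − 0.9·9 = 8; r = 6.9 − 8 = -1.1
x=10: ŷ = 16.1 − 0.9·10 = 7.1; r = 7.5 − 7.1 = 0.4
x=11: ŷ = 16.1 − 0.9·11 = 6.2; r = 8.1 − 6.2 = 1.9
x=12: ŷ = 16.1 − 0.9·12 = 5.3; r = 5.6 − 5.3 = 0.3
x=13: ŷ = 16.1 − 0.9·13 = 4.4; r = 2 − 4.4 = -2.4
x=14: ŷ = 16.1 − 0.9·14 = 3.5; r = 4.4 − 3.5 = 0.9
Signs: − + + + − +
Runs: −×1, +×3, −×1, +×1 → 4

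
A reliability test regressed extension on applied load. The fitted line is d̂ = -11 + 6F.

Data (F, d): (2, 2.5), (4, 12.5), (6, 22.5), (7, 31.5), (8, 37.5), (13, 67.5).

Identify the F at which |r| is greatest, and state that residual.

F = 6, r = -2.5

F=2: d̂ = -11 + 6·2 = 1; r = 2.5 − 1 = 1.5
F=4: d̂ = -11 + 6·4 = 13; r = 12.5 − 13 = -0.5
F=6: d̂ = -11 + 6·6 = 25; r = 22.5 − 25 = -2.5
F=7: d̂ = -11 + 6·7 = 31; r = 31.5 − 31 = 0.5
F=8: d̂ = -11 + 6·8 = 37; r = 37.5 − 37 = 0.5
F=13: d̂ = -11 + 6·13 = 67; r = 67.5 − 67 = 0.5
Largest |r| is 2.5 at F = 6, residual -2.5.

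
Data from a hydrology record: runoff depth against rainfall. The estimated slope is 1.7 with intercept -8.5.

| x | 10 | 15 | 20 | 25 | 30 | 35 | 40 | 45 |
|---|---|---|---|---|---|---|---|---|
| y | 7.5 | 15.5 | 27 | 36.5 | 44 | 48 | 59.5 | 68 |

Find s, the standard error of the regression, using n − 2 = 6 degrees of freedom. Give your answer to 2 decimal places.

s = 1.96

x=10: ŷ = -8.5 + 1.7·10 = 8.5; e = 7.5 − 8.5 = -1
x=15: ŷ = -8.5 + 1.7·15 = 17; e = 15.5 − 17 = -1.5
x=20: ŷ = -8.5 + 1.7·20 = 25.5; e = 27 − 25.5 = 1.5
x=25: ŷ = -8.5 + 1.7·25 = 34; e = 36.5 − 34 = 2.5
x=30: ŷ = -8.5 + 1.7·30 = 42.5; e = 44 − 42.5 = 1.5
x=35: ŷ = -8.5 + 1.7·35 = 51; e = 48 − 51 = -3
x=40: ŷ = -8.5 + 1.7·40 = 59.5; e = 59.5 − 59.5 = 0
x=45: ŷ = -8.5 + 1.7·45 = 68; e = 68 − 68 = 0
SSE = 1 + 2.25 + 2.25 + 6.25 + 2.25 + 9 + 0 + 0 = 23
s = √(23/6) = √3.83333 ≈ 1.96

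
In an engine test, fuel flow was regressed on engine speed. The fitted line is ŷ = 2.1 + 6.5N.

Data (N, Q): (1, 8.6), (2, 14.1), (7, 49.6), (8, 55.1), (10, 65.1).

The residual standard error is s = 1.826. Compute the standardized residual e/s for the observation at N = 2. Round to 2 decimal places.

ŷ = 2.1 + 6.5·2 = 15.1
e = 14.1 − 15.1 = -1
e/s = -1 / 1.826 = -0.55

-0.55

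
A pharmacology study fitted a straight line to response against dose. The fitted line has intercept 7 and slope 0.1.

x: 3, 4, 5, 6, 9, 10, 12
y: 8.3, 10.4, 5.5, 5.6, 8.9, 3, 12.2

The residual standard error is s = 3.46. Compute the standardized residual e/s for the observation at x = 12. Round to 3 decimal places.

ŷ = 7 + 0.1·12 = 8.2
e = 12.2 − 8.2 = 4
e/s = 4 / 3.46 = 1.156

1.156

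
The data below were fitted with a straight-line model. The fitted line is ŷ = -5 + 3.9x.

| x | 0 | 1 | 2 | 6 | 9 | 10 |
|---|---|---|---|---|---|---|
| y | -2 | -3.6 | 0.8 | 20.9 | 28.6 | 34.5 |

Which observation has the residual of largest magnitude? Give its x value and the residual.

x = 0, e = 3

x=0: ŷ = -5 + 3.9·0 = -5; e = -2 − (-5) = 3
x=1: ŷ = -5 + 3.9·1 = -1.1; e = -3.6 − (-1.1) = -2.5
x=2: ŷ = -5 + 3.9·2 = 2.8; e = 0.8 − 2.8 = -2
x=6: ŷ = -5 + 3.9·6 = 18.4; e = 20.9 − 18.4 = 2.5
x=9: ŷ = -5 + 3.9·9 = 30.1; e = 28.6 − 30.1 = -1.5
x=10: ŷ = -5 + 3.9·10 = 34; e = 34.5 − 34 = 0.5
Largest |e| is 3 at x = 0, residual 3.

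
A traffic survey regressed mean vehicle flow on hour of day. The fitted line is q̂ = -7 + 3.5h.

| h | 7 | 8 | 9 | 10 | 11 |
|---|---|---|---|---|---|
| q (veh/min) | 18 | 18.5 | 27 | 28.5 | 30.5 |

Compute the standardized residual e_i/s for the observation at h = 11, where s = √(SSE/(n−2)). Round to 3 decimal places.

h=7: q̂ = -7 + 3.5·7 = 17.5; e = 18 − 17.5 = 0.5
h=8: q̂ = -7 + 3.5·8 = 21; e = 18.5 − 21 = -2.5
h=9: q̂ = -7 + 3.5·9 = 24.5; e = 27 − 24.5 = 2.5
h=10: q̂ = -7 + 3.5·10 = 28; e = 28.5 − 28 = 0.5
h=11: q̂ = -7 + 3.5·11 = 31.5; e = 30.5 − 31.5 = -1
SSE = 0.25 + 6.25 + 6.25 + 0.25 + 1 = 14
s = √(14/3) = 2.16025
e/s = -1 / 2.16025 = -0.463

-0.463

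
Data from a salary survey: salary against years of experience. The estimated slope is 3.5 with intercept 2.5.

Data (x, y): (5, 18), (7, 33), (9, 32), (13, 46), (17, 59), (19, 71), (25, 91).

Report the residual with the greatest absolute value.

r = 6

x=5: ŷ = 2.5 + 3.5·5 = 20; r = 18 − 20 = -2
x=7: ŷ = 2.5 + 3.5·7 = 27; r = 33 − 27 = 6
x=9: ŷ = 2.5 + 3.5·9 = 34; r = 32 − 34 = -2
x=13: ŷ = 2.5 + 3.5·13 = 48; r = 46 − 48 = -2
x=17: ŷ = 2.5 + 3.5·17 = 62; r = 59 − 62 = -3
x=19: ŷ = 2.5 + 3.5·19 = 69; r = 71 − 69 = 2
x=25: ŷ = 2.5 + 3.5·25 = 90; r = 91 − 90 = 1
Largest |r| is 6 at x = 7, residual 6.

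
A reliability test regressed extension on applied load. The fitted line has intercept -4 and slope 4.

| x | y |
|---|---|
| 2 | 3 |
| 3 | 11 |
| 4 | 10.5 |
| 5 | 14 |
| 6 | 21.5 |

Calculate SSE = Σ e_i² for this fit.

x=2: ŷ = -4 + 4·2 = 4; e = 3 − 4 = -1
x=3: ŷ = -4 + 4·3 = 8; e = 11 − 8 = 3
x=4: ŷ = -4 + 4·4 = 12; e = 10.5 − 12 = -1.5
x=5: ŷ = -4 + 4·5 = 16; e = 14 − 16 = -2
x=6: ŷ = -4 + 4·6 = 20; e = 21.5 − 20 = 1.5
SSE = 1 + 9 + 2.25 + 4 + 2.25 = 18.5

SSE = 18.5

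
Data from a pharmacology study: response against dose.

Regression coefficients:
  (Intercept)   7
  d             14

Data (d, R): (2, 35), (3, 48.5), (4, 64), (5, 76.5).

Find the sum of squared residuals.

d=2: R̂ = 7 + 14·2 = 35; e = 35 − 35 = 0
d=3: R̂ = 7 + 14·3 = 49; e = 48.5 − 49 = -0.5
d=4: R̂ = 7 + 14·4 = 63; e = 64 − 63 = 1
d=5: R̂ = 7 + 14·5 = 77; e = 76.5 − 77 = -0.5
SSE = 0 + 0.25 + 1 + 0.25 = 1.5

SSE = 1.5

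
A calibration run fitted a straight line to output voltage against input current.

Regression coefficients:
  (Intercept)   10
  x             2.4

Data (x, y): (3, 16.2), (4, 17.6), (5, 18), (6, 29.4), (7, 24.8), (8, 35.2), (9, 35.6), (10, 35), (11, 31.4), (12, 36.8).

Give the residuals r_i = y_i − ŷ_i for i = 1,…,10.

x=3: ŷ = 10 + 2.4·3 = 17.2; r = 16.2 − 17.2 = -1
x=4: ŷ = 10 + 2.4·4 = 19.6; r = 17.6 − 19.6 = -2
x=5: ŷ = 10 + 2.4·5 = 22; r = 18 − 22 = -4
x=6: ŷ = 10 + 2.4·6 = 24.4; r = 29.4 − 24.4 = 5
x=7: ŷ = 10 + 2.4·7 = 26.8; r = 24.8 − 26.8 = -2
x=8: ŷ = 10 + 2.4·8 = 29.2; r = 35.2 − 29.2 = 6
x=9: ŷ = 10 + 2.4·9 = 31.6; r = 35.6 − 31.6 = 4
x=10: ŷ = 10 + 2.4·10 = 34; r = 35 − 34 = 1
x=11: ŷ = 10 + 2.4·11 = 36.4; r = 31.4 − 36.4 = -5
x=12: ŷ = 10 + 2.4·12 = 38.8; r = 36.8 − 38.8 = -2

-1, -2, -4, 5, -2, 6, 4, 1, -5, -2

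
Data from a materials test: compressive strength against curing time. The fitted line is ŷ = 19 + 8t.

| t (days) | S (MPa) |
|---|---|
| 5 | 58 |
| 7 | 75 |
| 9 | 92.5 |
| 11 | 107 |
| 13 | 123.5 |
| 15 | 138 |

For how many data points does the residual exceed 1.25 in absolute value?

1

t=5: ŷ = 19 + 8·5 = 59; r = 58 − 59 = -1
t=7: ŷ = 19 + 8·7 = 75; r = 75 − 75 = 0
t=9: ŷ = 19 + 8·9 = 91; r = 92.5 − 91 = 1.5
t=11: ŷ = 19 + 8·11 = 107; r = 107 − 107 = 0
t=13: ŷ = 19 + 8·13 = 123; r = 123.5 − 123 = 0.5
t=15: ŷ = 19 + 8·15 = 139; r = 138 − 139 = -1
|r| > 1.25: t=9 (|r|=1.5) → 1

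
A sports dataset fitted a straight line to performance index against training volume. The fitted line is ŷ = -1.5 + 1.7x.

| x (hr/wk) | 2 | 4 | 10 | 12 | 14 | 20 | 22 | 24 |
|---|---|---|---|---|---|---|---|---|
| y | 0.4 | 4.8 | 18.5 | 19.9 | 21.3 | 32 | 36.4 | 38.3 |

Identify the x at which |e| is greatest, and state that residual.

x=2: ŷ = -1.5 + 1.7·2 = 1.9; e = 0.4 − 1.9 = -1.5
x=4: ŷ = -1.5 + 1.7·4 = 5.3; e = 4.8 − 5.3 = -0.5
x=10: ŷ = -1.5 + 1.7·10 = 15.5; e = 18.5 − 15.5 = 3
x=12: ŷ = -1.5 + 1.7·12 = 18.9; e = 19.9 − 18.9 = 1
x=14: ŷ = -1.5 + 1.7·14 = 22.3; e = 21.3 − 22.3 = -1
x=20: ŷ = -1.5 + 1.7·20 = 32.5; e = 32 − 32.5 = -0.5
x=22: ŷ = -1.5 + 1.7·22 = 35.9; e = 36.4 − 35.9 = 0.5
x=24: ŷ = -1.5 + 1.7·24 = 39.3; e = 38.3 − 39.3 = -1
Largest |e| is 3 at x = 10, residual 3.

x = 10, e = 3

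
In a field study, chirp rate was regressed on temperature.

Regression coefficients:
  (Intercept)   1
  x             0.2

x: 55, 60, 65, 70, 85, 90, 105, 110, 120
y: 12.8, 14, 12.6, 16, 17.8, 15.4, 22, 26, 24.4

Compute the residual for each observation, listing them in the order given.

x=55: ŷ = 1 + 0.2·55 = 12; r = 12.8 − 12 = 0.8
x=60: ŷ = 1 + 0.2·60 = 13; r = 14 − 13 = 1
x=65: ŷ = 1 + 0.2·65 = 14; r = 12.6 − 14 = -1.4
x=70: ŷ = 1 + 0.2·70 = 15; r = 16 − 15 = 1
x=85: ŷ = 1 + 0.2·85 = 18; r = 17.8 − 18 = -0.2
x=90: ŷ = 1 + 0.2·90 = 19; r = 15.4 − 19 = -3.6
x=105: ŷ = 1 + 0.2·105 = 22; r = 22 − 22 = 0
x=110: ŷ = 1 + 0.2·110 = 23; r = 26 − 23 = 3
x=120: ŷ = 1 + 0.2·120 = 25; r = 24.4 − 25 = -0.6

0.8, 1, -1.4, 1, -0.2, -3.6, 0, 3, -0.6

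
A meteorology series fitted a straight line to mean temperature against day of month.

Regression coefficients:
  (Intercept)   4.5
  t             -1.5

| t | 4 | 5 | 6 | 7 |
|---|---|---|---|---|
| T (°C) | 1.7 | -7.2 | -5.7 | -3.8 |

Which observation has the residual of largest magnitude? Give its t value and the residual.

t = 5, r = -4.2

t=4: ŷ = 4.5 − 1.5·4 = -1.5; r = 1.7 − (-1.5) = 3.2
t=5: ŷ = 4.5 − 1.5·5 = -3; r = -7.2 − (-3) = -4.2
t=6: ŷ = 4.5 − 1.5·6 = -4.5; r = -5.7 − (-4.5) = -1.2
t=7: ŷ = 4.5 − 1.5·7 = -6; r = -3.8 − (-6) = 2.2
Largest |r| is 4.2 at t = 5, residual -4.2.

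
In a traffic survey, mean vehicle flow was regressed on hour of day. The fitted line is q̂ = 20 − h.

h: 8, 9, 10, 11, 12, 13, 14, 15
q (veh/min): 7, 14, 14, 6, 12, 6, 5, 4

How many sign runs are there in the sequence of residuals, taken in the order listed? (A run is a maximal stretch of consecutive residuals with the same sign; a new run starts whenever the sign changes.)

5 runs

h=8: q̂ = 20 − 8 = 12; r = 7 − 12 = -5
h=9: q̂ = 20 − 9 = 11; r = 14 − 11 = 3
h=10: q̂ = 20 − 10 = 10; r = 14 − 10 = 4
h=11: q̂ = 20 − 11 = 9; r = 6 − 9 = -3
h=12: q̂ = 20 − 12 = 8; r = 12 − 8 = 4
h=13: q̂ = 20 − 13 = 7; r = 6 − 7 = -1
h=14: q̂ = 20 − 14 = 6; r = 5 − 6 = -1
h=15: q̂ = 20 − 15 = 5; r = 4 − 5 = -1
Signs: − + + − + − − −
Runs: −×1, +×2, −×1, +×1, −×3 → 5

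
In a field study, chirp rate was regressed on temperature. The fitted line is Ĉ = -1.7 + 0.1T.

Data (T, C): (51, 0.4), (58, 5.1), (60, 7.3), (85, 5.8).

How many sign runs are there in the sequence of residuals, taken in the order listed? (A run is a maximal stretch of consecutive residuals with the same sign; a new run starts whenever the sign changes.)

3 runs

T=51: Ĉ = -1.7 + 0.1·51 = 3.4; e = 0.4 − 3.4 = -3
T=58: Ĉ = -1.7 + 0.1·58 = 4.1; e = 5.1 − 4.1 = 1
T=60: Ĉ = -1.7 + 0.1·60 = 4.3; e = 7.3 − 4.3 = 3
T=85: Ĉ = -1.7 + 0.1·85 = 6.8; e = 5.8 − 6.8 = -1
Signs: − + + −
Runs: −×1, +×2, −×1 → 3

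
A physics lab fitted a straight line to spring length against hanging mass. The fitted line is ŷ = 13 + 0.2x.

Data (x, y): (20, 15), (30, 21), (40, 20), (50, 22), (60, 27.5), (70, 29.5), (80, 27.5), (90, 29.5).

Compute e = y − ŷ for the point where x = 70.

ŷ = 13 + 0.2·70 = 27
e = 29.5 − 27 = 2.5

e = 2.5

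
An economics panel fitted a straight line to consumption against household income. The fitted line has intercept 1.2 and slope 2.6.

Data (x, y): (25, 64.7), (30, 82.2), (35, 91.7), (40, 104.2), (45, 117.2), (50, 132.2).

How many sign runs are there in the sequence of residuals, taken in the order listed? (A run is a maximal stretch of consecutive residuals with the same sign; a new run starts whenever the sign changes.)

4 runs

x=25: ŷ = 1.2 + 2.6·25 = 66.2; e = 64.7 − 66.2 = -1.5
x=30: ŷ = 1.2 + 2.6·30 = 79.2; e = 82.2 − 79.2 = 3
x=35: ŷ = 1.2 + 2.6·35 = 92.2; e = 91.7 − 92.2 = -0.5
x=40: ŷ = 1.2 + 2.6·40 = 105.2; e = 104.2 − 105.2 = -1
x=45: ŷ = 1.2 + 2.6·45 = 118.2; e = 117.2 − 118.2 = -1
x=50: ŷ = 1.2 + 2.6·50 = 131.2; e = 132.2 − 131.2 = 1
Signs: − + − − − +
Runs: −×1, +×1, −×3, +×1 → 4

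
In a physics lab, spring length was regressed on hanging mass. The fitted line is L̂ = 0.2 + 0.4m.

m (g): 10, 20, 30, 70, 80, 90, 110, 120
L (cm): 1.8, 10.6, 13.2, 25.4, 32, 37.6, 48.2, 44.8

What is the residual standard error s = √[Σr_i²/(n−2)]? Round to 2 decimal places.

m=10: L̂ = 0.2 + 0.4·10 = 4.2; r = 1.8 − 4.2 = -2.4
m=20: L̂ = 0.2 + 0.4·20 = 8.2; r = 10.6 − 8.2 = 2.4
m=30: L̂ = 0.2 + 0.4·30 = 12.2; r = 13.2 − 12.2 = 1
m=70: L̂ = 0.2 + 0.4·70 = 28.2; r = 25.4 − 28.2 = -2.8
m=80: L̂ = 0.2 + 0.4·80 = 32.2; r = 32 − 32.2 = -0.2
m=90: L̂ = 0.2 + 0.4·90 = 36.2; r = 37.6 − 36.2 = 1.4
m=110: L̂ = 0.2 + 0.4·110 = 44.2; r = 48.2 − 44.2 = 4
m=120: L̂ = 0.2 + 0.4·120 = 48.2; r = 44.8 − 48.2 = -3.4
SSE = 5.76 + 5.76 + 1 + 7.84 + 0.04 + 1.96 + 16 + 11.56 = 49.92
s = √(49.92/6) = √8.32 ≈ 2.88

s = 2.88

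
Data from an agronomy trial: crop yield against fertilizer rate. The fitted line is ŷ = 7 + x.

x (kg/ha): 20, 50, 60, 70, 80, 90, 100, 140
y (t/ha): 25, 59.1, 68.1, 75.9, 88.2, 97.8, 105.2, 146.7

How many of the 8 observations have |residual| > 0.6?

x=20: ŷ = 7 + 20 = 27; r = 25 − 27 = -2
x=50: ŷ = 7 + 50 = 57; r = 59.1 − 57 = 2.1
x=60: ŷ = 7 + 60 = 67; r = 68.1 − 67 = 1.1
x=70: ŷ = 7 + 70 = 77; r = 75.9 − 77 = -1.1
x=80: ŷ = 7 + 80 = 87; r = 88.2 − 87 = 1.2
x=90: ŷ = 7 + 90 = 97; r = 97.8 − 97 = 0.8
x=100: ŷ = 7 + 100 = 107; r = 105.2 − 107 = -1.8
x=140: ŷ = 7 + 140 = 147; r = 146.7 − 147 = -0.3
|r| > 0.6: x=20 (|r|=2), x=50 (|r|=2.1), x=60 (|r|=1.1), x=70 (|r|=1.1), x=80 (|r|=1.2), x=90 (|r|=0.8), x=100 (|r|=1.8) → 7

7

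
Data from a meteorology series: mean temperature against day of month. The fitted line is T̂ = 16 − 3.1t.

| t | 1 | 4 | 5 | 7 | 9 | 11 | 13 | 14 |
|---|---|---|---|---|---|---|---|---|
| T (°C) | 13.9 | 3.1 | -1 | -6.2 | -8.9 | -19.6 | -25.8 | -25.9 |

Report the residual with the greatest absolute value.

e = 3

t=1: T̂ = 16 − 3.1·1 = 12.9; e = 13.9 − 12.9 = 1
t=4: T̂ = 16 − 3.1·4 = 3.6; e = 3.1 − 3.6 = -0.5
t=5: T̂ = 16 − 3.1·5 = 0.5; e = -1 − 0.5 = -1.5
t=7: T̂ = 16 − 3.1·7 = -5.7; e = -6.2 − (-5.7) = -0.5
t=9: T̂ = 16 − 3.1·9 = -11.9; e = -8.9 − (-11.9) = 3
t=11: T̂ = 16 − 3.1·11 = -18.1; e = -19.6 − (-18.1) = -1.5
t=13: T̂ = 16 − 3.1·13 = -24.3; e = -25.8 − (-24.3) = -1.5
t=14: T̂ = 16 − 3.1·14 = -27.4; e = -25.9 − (-27.4) = 1.5
Largest |e| is 3 at t = 9, residual 3.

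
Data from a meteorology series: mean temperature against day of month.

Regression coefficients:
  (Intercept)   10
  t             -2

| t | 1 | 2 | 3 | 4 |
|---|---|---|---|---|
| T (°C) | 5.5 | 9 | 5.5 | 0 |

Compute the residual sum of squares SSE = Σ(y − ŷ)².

SSE = 21.5

t=1: ŷ = 10 − 2·1 = 8; r = 5.5 − 8 = -2.5
t=2: ŷ = 10 − 2·2 = 6; r = 9 − 6 = 3
t=3: ŷ = 10 − 2·3 = 4; r = 5.5 − 4 = 1.5
t=4: ŷ = 10 − 2·4 = 2; r = 0 − 2 = -2
SSE = 6.25 + 9 + 2.25 + 4 = 21.5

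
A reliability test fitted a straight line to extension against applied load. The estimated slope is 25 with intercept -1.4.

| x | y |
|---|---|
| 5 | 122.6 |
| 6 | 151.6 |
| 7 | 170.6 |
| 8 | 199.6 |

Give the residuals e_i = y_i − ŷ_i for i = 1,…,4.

x=5: ŷ = -1.4 + 25·5 = 123.6; e = 122.6 − 123.6 = -1
x=6: ŷ = -1.4 + 25·6 = 148.6; e = 151.6 − 148.6 = 3
x=7: ŷ = -1.4 + 25·7 = 173.6; e = 170.6 − 173.6 = -3
x=8: ŷ = -1.4 + 25·8 = 198.6; e = 199.6 − 198.6 = 1

-1, 3, -3, 1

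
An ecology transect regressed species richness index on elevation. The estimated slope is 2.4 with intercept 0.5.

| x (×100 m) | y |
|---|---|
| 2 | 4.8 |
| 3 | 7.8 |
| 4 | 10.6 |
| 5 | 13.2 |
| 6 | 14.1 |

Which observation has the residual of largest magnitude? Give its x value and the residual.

x = 6, e = -0.8

x=2: ŷ = 0.5 + 2.4·2 = 5.3; e = 4.8 − 5.3 = -0.5
x=3: ŷ = 0.5 + 2.4·3 = 7.7; e = 7.8 − 7.7 = 0.1
x=4: ŷ = 0.5 + 2.4·4 = 10.1; e = 10.6 − 10.1 = 0.5
x=5: ŷ = 0.5 + 2.4·5 = 12.5; e = 13.2 − 12.5 = 0.7
x=6: ŷ = 0.5 + 2.4·6 = 14.9; e = 14.1 − 14.9 = -0.8
Largest |e| is 0.8 at x = 6, residual -0.8.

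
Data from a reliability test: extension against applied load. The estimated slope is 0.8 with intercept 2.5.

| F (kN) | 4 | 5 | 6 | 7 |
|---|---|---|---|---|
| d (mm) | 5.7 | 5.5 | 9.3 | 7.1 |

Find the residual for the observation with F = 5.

d̂ = 2.5 + 0.8·5 = 6.5
r = 5.5 − 6.5 = -1

r = -1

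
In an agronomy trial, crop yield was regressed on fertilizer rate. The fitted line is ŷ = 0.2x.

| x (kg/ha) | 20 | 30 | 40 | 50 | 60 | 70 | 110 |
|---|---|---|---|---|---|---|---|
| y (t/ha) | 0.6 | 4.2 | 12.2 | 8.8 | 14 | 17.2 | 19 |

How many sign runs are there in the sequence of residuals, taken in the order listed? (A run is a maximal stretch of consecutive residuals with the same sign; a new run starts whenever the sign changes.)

x=20: ŷ = 0.2·20 = 4; r = 0.6 − 4 = -3.4
x=30: ŷ = 0.2·30 = 6; r = 4.2 − 6 = -1.8
x=40: ŷ = 0.2·40 = 8; r = 12.2 − 8 = 4.2
x=50: ŷ = 0.2·50 = 10; r = 8.8 − 10 = -1.2
x=60: ŷ = 0.2·60 = 12; r = 14 − 12 = 2
x=70: ŷ = 0.2·70 = 14; r = 17.2 − 14 = 3.2
x=110: ŷ = 0.2·110 = 22; r = 19 − 22 = -3
Signs: − − + − + + −
Runs: −×2, +×1, −×1, +×2, −×1 → 5

5 runs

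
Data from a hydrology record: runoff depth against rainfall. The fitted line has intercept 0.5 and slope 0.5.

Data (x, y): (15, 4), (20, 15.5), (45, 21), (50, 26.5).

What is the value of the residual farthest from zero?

e = 5

x=15: ŷ = 0.5 + 0.5·15 = 8; e = 4 − 8 = -4
x=20: ŷ = 0.5 + 0.5·20 = 10.5; e = 15.5 − 10.5 = 5
x=45: ŷ = 0.5 + 0.5·45 = 23; e = 21 − 23 = -2
x=50: ŷ = 0.5 + 0.5·50 = 25.5; e = 26.5 − 25.5 = 1
Largest |e| is 5 at x = 20, residual 5.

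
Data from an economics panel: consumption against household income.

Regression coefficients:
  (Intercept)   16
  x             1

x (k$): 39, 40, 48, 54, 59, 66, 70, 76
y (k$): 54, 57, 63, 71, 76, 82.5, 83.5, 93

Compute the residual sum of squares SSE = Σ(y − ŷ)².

x=39: ŷ = 16 + 39 = 55; r = 54 − 55 = -1
x=40: ŷ = 16 + 40 = 56; r = 57 − 56 = 1
x=48: ŷ = 16 + 48 = 64; r = 63 − 64 = -1
x=54: ŷ = 16 + 54 = 70; r = 71 − 70 = 1
x=59: ŷ = 16 + 59 = 75; r = 76 − 75 = 1
x=66: ŷ = 16 + 66 = 82; r = 82.5 − 82 = 0.5
x=70: ŷ = 16 + 70 = 86; r = 83.5 − 86 = -2.5
x=76: ŷ = 16 + 76 = 92; r = 93 − 92 = 1
SSE = 1 + 1 + 1 + 1 + 1 + 0.25 + 6.25 + 1 = 12.5

SSE = 12.5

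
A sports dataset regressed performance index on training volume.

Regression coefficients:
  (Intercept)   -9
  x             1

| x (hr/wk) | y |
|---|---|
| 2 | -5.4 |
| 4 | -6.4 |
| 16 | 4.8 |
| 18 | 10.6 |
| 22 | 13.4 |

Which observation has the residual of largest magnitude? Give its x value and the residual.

x=2: ŷ = -9 + 2 = -7; e = -5.4 − (-7) = 1.6
x=4: ŷ = -9 + 4 = -5; e = -6.4 − (-5) = -1.4
x=16: ŷ = -9 + 16 = 7; e = 4.8 − 7 = -2.2
x=18: ŷ = -9 + 18 = 9; e = 10.6 − 9 = 1.6
x=22: ŷ = -9 + 22 = 13; e = 13.4 − 13 = 0.4
Largest |e| is 2.2 at x = 16, residual -2.2.

x = 16, e = -2.2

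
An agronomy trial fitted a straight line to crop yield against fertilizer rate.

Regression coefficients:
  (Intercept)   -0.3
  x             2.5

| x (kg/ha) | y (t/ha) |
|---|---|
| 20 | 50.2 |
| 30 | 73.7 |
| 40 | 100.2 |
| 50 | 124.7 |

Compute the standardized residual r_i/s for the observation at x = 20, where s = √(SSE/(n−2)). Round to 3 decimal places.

0.577

x=20: ŷ = -0.3 + 2.5·20 = 49.7; r = 50.2 − 49.7 = 0.5
x=30: ŷ = -0.3 + 2.5·30 = 74.7; r = 73.7 − 74.7 = -1
x=40: ŷ = -0.3 + 2.5·40 = 99.7; r = 100.2 − 99.7 = 0.5
x=50: ŷ = -0.3 + 2.5·50 = 124.7; r = 124.7 − 124.7 = 0
SSE = 0.25 + 1 + 0.25 + 0 = 1.5
s = √(1.5/2) = 0.866025
r/s = 0.5 / 0.866025 = 0.577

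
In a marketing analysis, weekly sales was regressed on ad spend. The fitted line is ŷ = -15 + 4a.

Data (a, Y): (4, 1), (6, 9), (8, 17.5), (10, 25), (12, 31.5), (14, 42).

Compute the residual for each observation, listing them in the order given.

a=4: ŷ = -15 + 4·4 = 1; r = 1 − 1 = 0
a=6: ŷ = -15 + 4·6 = 9; r = 9 − 9 = 0
a=8: ŷ = -15 + 4·8 = 17; r = 17.5 − 17 = 0.5
a=10: ŷ = -15 + 4·10 = 25; r = 25 − 25 = 0
a=12: ŷ = -15 + 4·12 = 33; r = 31.5 − 33 = -1.5
a=14: ŷ = -15 + 4·14 = 41; r = 42 − 41 = 1

0, 0, 0.5, 0, -1.5, 1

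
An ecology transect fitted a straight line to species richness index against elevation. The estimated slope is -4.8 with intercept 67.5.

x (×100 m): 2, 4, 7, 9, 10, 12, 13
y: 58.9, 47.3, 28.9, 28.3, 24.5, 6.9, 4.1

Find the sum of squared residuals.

x=2: ŷ = 67.5 − 4.8·2 = 57.9; r = 58.9 − 57.9 = 1
x=4: ŷ = 67.5 − 4.8·4 = 48.3; r = 47.3 − 48.3 = -1
x=7: ŷ = 67.5 − 4.8·7 = 33.9; r = 28.9 − 33.9 = -5
x=9: ŷ = 67.5 − 4.8·9 = 24.3; r = 28.3 − 24.3 = 4
x=10: ŷ = 67.5 − 4.8·10 = 19.5; r = 24.5 − 19.5 = 5
x=12: ŷ = 67.5 − 4.8·12 = 9.9; r = 6.9 − 9.9 = -3
x=13: ŷ = 67.5 − 4.8·13 = 5.1; r = 4.1 − 5.1 = -1
SSE = 1 + 1 + 25 + 16 + 25 + 9 + 1 = 78

SSE = 78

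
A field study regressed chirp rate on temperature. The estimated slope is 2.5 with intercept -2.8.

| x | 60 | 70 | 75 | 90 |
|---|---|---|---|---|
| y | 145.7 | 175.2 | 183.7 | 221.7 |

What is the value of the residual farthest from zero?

e = 3

x=60: ŷ = -2.8 + 2.5·60 = 147.2; e = 145.7 − 147.2 = -1.5
x=70: ŷ = -2.8 + 2.5·70 = 172.2; e = 175.2 − 172.2 = 3
x=75: ŷ = -2.8 + 2.5·75 = 184.7; e = 183.7 − 184.7 = -1
x=90: ŷ = -2.8 + 2.5·90 = 222.2; e = 221.7 − 222.2 = -0.5
Largest |e| is 3 at x = 70, residual 3.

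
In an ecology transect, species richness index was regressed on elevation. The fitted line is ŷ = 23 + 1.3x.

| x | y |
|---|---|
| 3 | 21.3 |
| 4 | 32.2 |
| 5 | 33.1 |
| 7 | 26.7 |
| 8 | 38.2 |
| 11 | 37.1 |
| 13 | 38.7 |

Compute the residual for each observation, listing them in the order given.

-5.6, 4, 3.6, -5.4, 4.8, -0.2, -1.2

x=3: ŷ = 23 + 1.3·3 = 26.9; e = 21.3 − 26.9 = -5.6
x=4: ŷ = 23 + 1.3·4 = 28.2; e = 32.2 − 28.2 = 4
x=5: ŷ = 23 + 1.3·5 = 29.5; e = 33.1 − 29.5 = 3.6
x=7: ŷ = 23 + 1.3·7 = 32.1; e = 26.7 − 32.1 = -5.4
x=8: ŷ = 23 + 1.3·8 = 33.4; e = 38.2 − 33.4 = 4.8
x=11: ŷ = 23 + 1.3·11 = 37.3; e = 37.1 − 37.3 = -0.2
x=13: ŷ = 23 + 1.3·13 = 39.9; e = 38.7 − 39.9 = -1.2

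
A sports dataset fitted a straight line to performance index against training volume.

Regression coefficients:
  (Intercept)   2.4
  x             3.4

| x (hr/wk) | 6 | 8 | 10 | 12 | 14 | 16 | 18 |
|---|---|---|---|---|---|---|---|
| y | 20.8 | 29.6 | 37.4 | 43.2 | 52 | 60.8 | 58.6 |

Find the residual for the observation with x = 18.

ŷ = 2.4 + 3.4·18 = 63.6
r = 58.6 − 63.6 = -5

r = -5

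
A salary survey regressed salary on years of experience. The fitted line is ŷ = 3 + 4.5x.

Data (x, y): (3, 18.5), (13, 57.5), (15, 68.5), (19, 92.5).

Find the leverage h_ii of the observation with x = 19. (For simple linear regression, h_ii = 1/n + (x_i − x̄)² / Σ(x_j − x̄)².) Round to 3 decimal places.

x̄ = (3 + 13 + 15 + 19)/4 = 12.5
Σ(x − x̄)² = 90.25 + 0.25 + 6.25 + 42.25 = 139
h = 1/4 + (6.5)²/139 = 0.25 + 0.303957 = 0.554

h = 0.554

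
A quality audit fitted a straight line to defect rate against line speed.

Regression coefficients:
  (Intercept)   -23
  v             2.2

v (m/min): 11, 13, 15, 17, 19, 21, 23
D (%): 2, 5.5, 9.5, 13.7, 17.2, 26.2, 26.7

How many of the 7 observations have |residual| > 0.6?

5

v=11: ŷ = -23 + 2.2·11 = 1.2; r = 2 − 1.2 = 0.8
v=13: ŷ = -23 + 2.2·13 = 5.6; r = 5.5 − 5.6 = -0.1
v=15: ŷ = -23 + 2.2·15 = 10; r = 9.5 − 10 = -0.5
v=17: ŷ = -23 + 2.2·17 = 14.4; r = 13.7 − 14.4 = -0.7
v=19: ŷ = -23 + 2.2·19 = 18.8; r = 17.2 − 18.8 = -1.6
v=21: ŷ = -23 + 2.2·21 = 23.2; r = 26.2 − 23.2 = 3
v=23: ŷ = -23 + 2.2·23 = 27.6; r = 26.7 − 27.6 = -0.9
|r| > 0.6: v=11 (|r|=0.8), v=17 (|r|=0.7), v=19 (|r|=1.6), v=21 (|r|=3), v=23 (|r|=0.9) → 5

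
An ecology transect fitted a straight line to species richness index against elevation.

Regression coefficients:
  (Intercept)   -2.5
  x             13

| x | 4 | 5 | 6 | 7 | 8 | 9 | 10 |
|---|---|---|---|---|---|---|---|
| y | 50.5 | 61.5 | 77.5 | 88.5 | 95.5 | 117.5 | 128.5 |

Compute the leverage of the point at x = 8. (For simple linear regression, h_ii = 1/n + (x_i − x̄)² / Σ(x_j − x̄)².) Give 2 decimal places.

h = 0.18

x̄ = (4 + 5 + 6 + 7 + 8 + 9 + 10)/7 = 7
Σ(x − x̄)² = 9 + 4 + 1 + 0 + 1 + 4 + 9 = 28
h = 1/7 + (1)²/28 = 0.142857 + 0.0357143 = 0.18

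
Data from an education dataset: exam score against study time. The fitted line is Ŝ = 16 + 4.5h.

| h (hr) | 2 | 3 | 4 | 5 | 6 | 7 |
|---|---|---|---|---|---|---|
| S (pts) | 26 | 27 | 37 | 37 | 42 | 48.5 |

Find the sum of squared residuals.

h=2: Ŝ = 16 + 4.5·2 = 25; e = 26 − 25 = 1
h=3: Ŝ = 16 + 4.5·3 = 29.5; e = 27 − 29.5 = -2.5
h=4: Ŝ = 16 + 4.5·4 = 34; e = 37 − 34 = 3
h=5: Ŝ = 16 + 4.5·5 = 38.5; e = 37 − 38.5 = -1.5
h=6: Ŝ = 16 + 4.5·6 = 43; e = 42 − 43 = -1
h=7: Ŝ = 16 + 4.5·7 = 47.5; e = 48.5 − 47.5 = 1
SSE = 1 + 6.25 + 9 + 2.25 + 1 + 1 = 20.5

SSE = 20.5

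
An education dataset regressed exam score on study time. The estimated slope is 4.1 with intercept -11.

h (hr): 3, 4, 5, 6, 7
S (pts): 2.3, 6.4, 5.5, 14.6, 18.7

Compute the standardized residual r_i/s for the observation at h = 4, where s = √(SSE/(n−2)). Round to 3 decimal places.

h=3: Ŝ = -11 + 4.1·3 = 1.3; r = 2.3 − 1.3 = 1
h=4: Ŝ = -11 + 4.1·4 = 5.4; r = 6.4 − 5.4 = 1
h=5: Ŝ = -11 + 4.1·5 = 9.5; r = 5.5 − 9.5 = -4
h=6: Ŝ = -11 + 4.1·6 = 13.6; r = 14.6 − 13.6 = 1
h=7: Ŝ = -11 + 4.1·7 = 17.7; r = 18.7 − 17.7 = 1
SSE = 1 + 1 + 16 + 1 + 1 = 20
s = √(20/3) = 2.58199
r/s = 1 / 2.58199 = 0.387

0.387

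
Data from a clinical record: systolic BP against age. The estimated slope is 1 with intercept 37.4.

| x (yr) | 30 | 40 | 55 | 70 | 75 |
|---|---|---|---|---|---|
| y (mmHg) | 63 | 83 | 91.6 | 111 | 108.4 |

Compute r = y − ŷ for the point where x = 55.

ŷ = 37.4 + 55 = 92.4
r = 91.6 − 92.4 = -0.8

r = -0.8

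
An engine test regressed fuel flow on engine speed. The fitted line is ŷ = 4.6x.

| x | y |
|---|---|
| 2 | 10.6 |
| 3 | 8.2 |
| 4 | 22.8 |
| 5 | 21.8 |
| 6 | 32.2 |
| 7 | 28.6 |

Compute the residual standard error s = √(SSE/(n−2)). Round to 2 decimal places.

x=2: ŷ = 4.6·2 = 9.2; r = 10.6 − 9.2 = 1.4
x=3: ŷ = 4.6·3 = 13.8; r = 8.2 − 13.8 = -5.6
x=4: ŷ = 4.6·4 = 18.4; r = 22.8 − 18.4 = 4.4
x=5: ŷ = 4.6·5 = 23; r = 21.8 − 23 = -1.2
x=6: ŷ = 4.6·6 = 27.6; r = 32.2 − 27.6 = 4.6
x=7: ŷ = 4.6·7 = 32.2; r = 28.6 − 32.2 = -3.6
SSE = 1.96 + 31.36 + 19.36 + 1.44 + 21.16 + 12.96 = 88.24
s = √(88.24/4) = √22.06 ≈ 4.70

s = 4.70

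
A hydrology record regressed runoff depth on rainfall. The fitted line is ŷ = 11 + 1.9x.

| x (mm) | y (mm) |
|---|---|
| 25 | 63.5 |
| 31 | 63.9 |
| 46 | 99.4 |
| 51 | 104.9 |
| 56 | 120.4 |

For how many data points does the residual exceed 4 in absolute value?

x=25: ŷ = 11 + 1.9·25 = 58.5; e = 63.5 − 58.5 = 5
x=31: ŷ = 11 + 1.9·31 = 69.9; e = 63.9 − 69.9 = -6
x=46: ŷ = 11 + 1.9·46 = 98.4; e = 99.4 − 98.4 = 1
x=51: ŷ = 11 + 1.9·51 = 107.9; e = 104.9 − 107.9 = -3
x=56: ŷ = 11 + 1.9·56 = 117.4; e = 120.4 − 117.4 = 3
|e| > 4: x=25 (|e|=5), x=31 (|e|=6) → 2

2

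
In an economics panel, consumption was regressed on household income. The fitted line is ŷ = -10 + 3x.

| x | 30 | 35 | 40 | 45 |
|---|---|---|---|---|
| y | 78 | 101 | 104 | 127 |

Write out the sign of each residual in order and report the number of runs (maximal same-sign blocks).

x=30: ŷ = -10 + 3·30 = 80; r = 78 − 80 = -2
x=35: ŷ = -10 + 3·35 = 95; r = 101 − 95 = 6
x=40: ŷ = -10 + 3·40 = 110; r = 104 − 110 = -6
x=45: ŷ = -10 + 3·45 = 125; r = 127 − 125 = 2
Signs: − + − +
Runs: −×1, +×1, −×1, +×1 → 4

4 runs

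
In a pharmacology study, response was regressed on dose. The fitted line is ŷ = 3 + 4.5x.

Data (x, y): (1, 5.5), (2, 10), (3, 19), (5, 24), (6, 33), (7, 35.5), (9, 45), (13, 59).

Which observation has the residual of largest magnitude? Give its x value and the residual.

x = 6, r = 3

x=1: ŷ = 3 + 4.5·1 = 7.5; r = 5.5 − 7.5 = -2
x=2: ŷ = 3 + 4.5·2 = 12; r = 10 − 12 = -2
x=3: ŷ = 3 + 4.5·3 = 16.5; r = 19 − 16.5 = 2.5
x=5: ŷ = 3 + 4.5·5 = 25.5; r = 24 − 25.5 = -1.5
x=6: ŷ = 3 + 4.5·6 = 30; r = 33 − 30 = 3
x=7: ŷ = 3 + 4.5·7 = 34.5; r = 35.5 − 34.5 = 1
x=9: ŷ = 3 + 4.5·9 = 43.5; r = 45 − 43.5 = 1.5
x=13: ŷ = 3 + 4.5·13 = 61.5; r = 59 − 61.5 = -2.5
Largest |r| is 3 at x = 6, residual 3.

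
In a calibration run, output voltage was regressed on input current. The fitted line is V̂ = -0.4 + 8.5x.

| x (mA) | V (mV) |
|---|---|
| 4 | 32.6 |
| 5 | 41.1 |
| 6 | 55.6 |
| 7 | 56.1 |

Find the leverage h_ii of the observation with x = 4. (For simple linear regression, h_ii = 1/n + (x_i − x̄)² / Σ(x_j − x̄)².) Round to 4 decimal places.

x̄ = (4 + 5 + 6 + 7)/4 = 5.5
Σ(x − x̄)² = 2.25 + 0.25 + 0.25 + 2.25 = 5
h = 1/4 + (-1.5)²/5 = 0.25 + 0.45 = 0.7000

h = 0.7000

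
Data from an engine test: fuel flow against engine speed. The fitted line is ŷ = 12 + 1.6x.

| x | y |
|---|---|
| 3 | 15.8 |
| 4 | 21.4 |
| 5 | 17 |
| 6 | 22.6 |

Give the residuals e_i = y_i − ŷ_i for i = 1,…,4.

-1, 3, -3, 1

x=3: ŷ = 12 + 1.6·3 = 16.8; e = 15.8 − 16.8 = -1
x=4: ŷ = 12 + 1.6·4 = 18.4; e = 21.4 − 18.4 = 3
x=5: ŷ = 12 + 1.6·5 = 20; e = 17 − 20 = -3
x=6: ŷ = 12 + 1.6·6 = 21.6; e = 22.6 − 21.6 = 1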